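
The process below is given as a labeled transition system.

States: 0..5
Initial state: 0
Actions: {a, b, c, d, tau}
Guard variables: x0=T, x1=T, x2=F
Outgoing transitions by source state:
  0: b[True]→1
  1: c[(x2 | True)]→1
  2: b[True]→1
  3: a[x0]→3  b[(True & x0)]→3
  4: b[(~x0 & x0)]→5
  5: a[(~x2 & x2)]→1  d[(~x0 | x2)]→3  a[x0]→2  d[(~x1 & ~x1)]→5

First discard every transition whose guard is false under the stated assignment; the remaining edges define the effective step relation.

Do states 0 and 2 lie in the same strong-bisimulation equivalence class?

Bisimulation quotient by refinement:
  π0 = {{0,1,2,3,4,5}}
  π1 = {{0,2},{1},{3},{4},{5}}
Fixed point at round 2; 5 class(es).
[0]={0,2}  [2]={0,2}

Answer: BISIMILAR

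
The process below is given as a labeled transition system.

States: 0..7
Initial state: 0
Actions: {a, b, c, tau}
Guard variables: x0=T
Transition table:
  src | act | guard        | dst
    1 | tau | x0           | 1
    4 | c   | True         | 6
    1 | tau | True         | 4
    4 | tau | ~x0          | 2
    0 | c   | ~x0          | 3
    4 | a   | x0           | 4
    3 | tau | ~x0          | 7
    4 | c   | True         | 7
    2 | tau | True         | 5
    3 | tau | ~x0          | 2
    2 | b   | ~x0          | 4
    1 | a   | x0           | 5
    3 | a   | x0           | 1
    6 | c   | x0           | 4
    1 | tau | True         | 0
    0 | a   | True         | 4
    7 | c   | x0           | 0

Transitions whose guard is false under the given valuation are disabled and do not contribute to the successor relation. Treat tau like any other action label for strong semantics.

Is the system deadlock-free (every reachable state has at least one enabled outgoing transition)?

Answer: DEADLOCK-FREE

Working:
R = {0,4,6,7}
  0: a→4  [1 exit(s)]
  4: a→4  c→6  c→7  [3 exit(s)]
  6: c→4  [1 exit(s)]
  7: c→0  [1 exit(s)]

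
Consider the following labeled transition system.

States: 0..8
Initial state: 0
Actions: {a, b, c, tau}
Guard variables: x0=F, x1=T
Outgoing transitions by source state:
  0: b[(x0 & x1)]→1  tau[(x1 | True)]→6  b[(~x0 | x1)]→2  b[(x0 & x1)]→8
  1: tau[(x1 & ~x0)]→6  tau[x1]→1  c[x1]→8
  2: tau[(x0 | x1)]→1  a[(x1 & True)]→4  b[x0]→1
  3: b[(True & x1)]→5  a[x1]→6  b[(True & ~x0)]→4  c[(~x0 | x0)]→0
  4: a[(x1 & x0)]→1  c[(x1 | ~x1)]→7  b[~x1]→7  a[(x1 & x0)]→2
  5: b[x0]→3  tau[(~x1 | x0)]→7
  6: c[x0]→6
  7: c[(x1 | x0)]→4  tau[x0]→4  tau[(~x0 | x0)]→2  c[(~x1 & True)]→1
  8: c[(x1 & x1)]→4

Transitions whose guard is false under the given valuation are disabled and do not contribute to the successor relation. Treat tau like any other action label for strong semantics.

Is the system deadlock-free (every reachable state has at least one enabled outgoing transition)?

Answer: DEADLOCK at state 6

Working:
R = {0,1,2,4,6,7,8}
  0: b→2  tau→6  [2 exit(s)]
  1: c→8  tau→1  tau→6  [3 exit(s)]
  2: a→4  tau→1  [2 exit(s)]
  4: c→7  [1 exit(s)]
  6: ∅  [STUCK]
  7: c→4  tau→2  [2 exit(s)]
  8: c→4  [1 exit(s)]
trace reaching 6: tau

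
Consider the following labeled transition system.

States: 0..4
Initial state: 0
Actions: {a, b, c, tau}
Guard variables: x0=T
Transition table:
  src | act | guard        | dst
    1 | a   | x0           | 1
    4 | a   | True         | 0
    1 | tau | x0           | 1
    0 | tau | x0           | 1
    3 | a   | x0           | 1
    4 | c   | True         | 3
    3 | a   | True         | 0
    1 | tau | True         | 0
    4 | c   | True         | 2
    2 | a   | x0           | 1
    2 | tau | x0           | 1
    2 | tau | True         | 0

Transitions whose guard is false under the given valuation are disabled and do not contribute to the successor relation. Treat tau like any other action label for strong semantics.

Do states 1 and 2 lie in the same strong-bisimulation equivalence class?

Refine partition for ~:
  π0 = {{0,1,2,3,4}}
  π1 = {{0},{1,2},{3},{4}}
4 equivalence class(es) (converged in 2)
1∈{1,2}, 2∈{1,2}

Answer: BISIMILAR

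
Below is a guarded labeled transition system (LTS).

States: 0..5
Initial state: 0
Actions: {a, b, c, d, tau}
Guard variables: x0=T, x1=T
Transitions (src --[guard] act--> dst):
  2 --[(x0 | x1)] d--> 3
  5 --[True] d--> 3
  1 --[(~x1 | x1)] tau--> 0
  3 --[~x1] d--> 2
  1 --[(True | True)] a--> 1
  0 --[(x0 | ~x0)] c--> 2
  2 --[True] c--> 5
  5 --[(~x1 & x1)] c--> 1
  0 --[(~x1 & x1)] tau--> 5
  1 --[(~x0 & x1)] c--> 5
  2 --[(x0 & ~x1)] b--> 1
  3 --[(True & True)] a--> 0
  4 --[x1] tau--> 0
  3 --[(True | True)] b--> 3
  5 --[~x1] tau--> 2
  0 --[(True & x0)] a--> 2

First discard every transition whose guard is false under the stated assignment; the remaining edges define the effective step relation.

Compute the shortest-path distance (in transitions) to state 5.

Layered search for 5:
  depth 0: {0}
  depth 1: {2}
  depth 2: {3,5}
5 enters at depth 2; path a·c

Answer: 2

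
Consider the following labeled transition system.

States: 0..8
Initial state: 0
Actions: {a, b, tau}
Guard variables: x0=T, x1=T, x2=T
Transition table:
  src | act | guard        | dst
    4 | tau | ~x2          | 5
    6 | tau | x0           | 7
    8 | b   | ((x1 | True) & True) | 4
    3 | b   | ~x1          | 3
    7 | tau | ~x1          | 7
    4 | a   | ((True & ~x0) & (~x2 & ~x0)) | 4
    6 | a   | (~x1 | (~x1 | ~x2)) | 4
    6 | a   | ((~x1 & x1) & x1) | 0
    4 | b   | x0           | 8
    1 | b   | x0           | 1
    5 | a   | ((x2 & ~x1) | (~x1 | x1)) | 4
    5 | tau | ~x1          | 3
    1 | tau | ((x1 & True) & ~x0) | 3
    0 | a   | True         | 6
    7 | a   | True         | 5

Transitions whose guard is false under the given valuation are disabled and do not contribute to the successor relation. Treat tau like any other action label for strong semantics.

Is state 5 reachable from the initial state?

Answer: REACHABLE

Working:
7 transition(s) survive guard evaluation.
Layer 0: {0}
Layer 1: {6}  cumulative {0,6}
Layer 2: {7}  cumulative {0,6,7}
Layer 3: {5}  cumulative {0,5,6,7}
Layer 4: {4}  cumulative {0,4,5,6,7}
Layer 5: {8}  cumulative {0,4,5,6,7,8}
R = {0,4,5,6,7,8}
trace reaching 5: a·tau·a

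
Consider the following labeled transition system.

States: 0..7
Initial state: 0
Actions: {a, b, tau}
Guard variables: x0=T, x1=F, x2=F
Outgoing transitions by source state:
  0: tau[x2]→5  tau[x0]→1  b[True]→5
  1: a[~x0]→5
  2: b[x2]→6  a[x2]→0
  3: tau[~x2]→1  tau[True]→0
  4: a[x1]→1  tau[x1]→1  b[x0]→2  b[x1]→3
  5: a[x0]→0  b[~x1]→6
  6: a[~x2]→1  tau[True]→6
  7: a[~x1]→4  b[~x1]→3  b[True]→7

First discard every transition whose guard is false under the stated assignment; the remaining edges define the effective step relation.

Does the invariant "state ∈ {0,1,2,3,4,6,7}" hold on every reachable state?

Answer: INVARIANT VIOLATED at state 5

Working:
Inv-set: {0,1,2,3,4,6,7}
R = {0,1,5,6}
  0: ✓
  1: ✓
  5: VIOLATES
  6: ✓
reach 5 via b — violates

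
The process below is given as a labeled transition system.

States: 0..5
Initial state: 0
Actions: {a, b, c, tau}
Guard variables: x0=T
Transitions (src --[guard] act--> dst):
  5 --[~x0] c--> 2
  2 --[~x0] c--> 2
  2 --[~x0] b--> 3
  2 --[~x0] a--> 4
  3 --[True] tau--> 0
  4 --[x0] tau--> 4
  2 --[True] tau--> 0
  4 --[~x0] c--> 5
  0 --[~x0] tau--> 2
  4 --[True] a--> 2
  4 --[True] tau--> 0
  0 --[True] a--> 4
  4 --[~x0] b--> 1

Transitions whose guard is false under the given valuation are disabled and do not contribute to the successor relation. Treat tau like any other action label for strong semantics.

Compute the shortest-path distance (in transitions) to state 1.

Layered search for 1:
  L0 = {0}
  L1 = {4}
  L2 = {2}
1 never appears.

Answer: UNREACHABLE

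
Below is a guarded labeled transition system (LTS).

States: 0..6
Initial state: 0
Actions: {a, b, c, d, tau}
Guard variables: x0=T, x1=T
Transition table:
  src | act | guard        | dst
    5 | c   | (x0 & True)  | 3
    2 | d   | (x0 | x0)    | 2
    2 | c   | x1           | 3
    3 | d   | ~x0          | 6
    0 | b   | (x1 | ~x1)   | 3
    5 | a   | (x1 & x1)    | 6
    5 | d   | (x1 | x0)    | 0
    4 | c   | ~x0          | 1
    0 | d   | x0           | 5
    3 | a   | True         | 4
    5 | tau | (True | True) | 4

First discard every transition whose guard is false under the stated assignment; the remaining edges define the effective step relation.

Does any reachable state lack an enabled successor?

R = {0,3,4,5,6}
  0: b→3  d→5  [deg 2]
  3: a→4  [deg 1]
  4: ∅  [no exit]
  5: a→6  c→3  d→0  tau→4  [deg 4]
  6: ∅  [no exit]
witness 4: b·a

Answer: DEADLOCK at state 4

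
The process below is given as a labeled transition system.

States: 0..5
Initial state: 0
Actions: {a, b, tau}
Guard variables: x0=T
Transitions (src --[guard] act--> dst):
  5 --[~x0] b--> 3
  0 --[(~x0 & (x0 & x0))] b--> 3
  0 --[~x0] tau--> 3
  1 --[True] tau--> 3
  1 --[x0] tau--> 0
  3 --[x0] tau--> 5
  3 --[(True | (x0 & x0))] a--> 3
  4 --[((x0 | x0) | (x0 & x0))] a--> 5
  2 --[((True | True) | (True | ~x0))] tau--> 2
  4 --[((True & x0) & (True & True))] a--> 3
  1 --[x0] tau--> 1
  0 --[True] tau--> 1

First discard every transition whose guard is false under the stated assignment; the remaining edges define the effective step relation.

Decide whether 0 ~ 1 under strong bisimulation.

Answer: NOT BISIMILAR

Working:
Bisimulation quotient by refinement:
  P[0] = {{0,1,2,3,4,5}}
  P[1] = {{0,1,2},{3},{4},{5}}
  P[2] = {{0,2},{1},{3},{4},{5}}
  P[3] = {{0},{1},{2},{3},{4},{5}}
6 equivalence class(es) (converged in 4)
[0]={0}  [1]={1}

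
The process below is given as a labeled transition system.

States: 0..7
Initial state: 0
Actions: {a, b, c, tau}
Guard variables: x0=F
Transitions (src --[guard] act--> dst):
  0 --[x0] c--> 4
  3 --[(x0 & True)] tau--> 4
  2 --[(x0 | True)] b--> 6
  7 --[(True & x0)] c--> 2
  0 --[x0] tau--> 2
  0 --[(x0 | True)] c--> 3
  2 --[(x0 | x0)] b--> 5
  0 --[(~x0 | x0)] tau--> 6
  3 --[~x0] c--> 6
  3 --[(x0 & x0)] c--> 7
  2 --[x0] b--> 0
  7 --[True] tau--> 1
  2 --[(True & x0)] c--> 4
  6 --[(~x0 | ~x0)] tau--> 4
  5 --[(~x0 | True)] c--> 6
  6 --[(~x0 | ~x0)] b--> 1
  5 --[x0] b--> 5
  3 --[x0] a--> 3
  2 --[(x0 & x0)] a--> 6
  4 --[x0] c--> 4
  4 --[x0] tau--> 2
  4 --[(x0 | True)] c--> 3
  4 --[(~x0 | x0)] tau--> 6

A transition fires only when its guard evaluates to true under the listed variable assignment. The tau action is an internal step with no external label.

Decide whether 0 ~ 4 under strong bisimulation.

Answer: BISIMILAR

Working:
Bisimulation quotient by refinement:
  P[0] = {{0,1,2,3,4,5,6,7}}
  P[1] = {{0,4},{1},{2},{3,5},{6},{7}}
stable after 2 split(s): 6 block(s)
0∈{0,4}, 4∈{0,4}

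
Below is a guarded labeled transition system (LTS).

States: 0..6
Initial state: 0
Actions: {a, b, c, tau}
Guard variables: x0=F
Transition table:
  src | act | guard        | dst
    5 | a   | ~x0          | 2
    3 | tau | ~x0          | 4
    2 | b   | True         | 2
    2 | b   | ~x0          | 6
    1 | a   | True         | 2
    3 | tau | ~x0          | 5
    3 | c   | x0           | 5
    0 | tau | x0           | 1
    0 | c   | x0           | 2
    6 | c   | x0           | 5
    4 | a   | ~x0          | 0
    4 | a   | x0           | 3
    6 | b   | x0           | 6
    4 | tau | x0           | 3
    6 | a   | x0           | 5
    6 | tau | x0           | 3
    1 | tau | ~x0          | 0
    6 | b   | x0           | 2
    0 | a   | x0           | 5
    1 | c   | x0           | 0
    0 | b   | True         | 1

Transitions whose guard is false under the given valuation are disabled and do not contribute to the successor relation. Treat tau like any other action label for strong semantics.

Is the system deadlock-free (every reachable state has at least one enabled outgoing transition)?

Reach set: {0,1,2,6}
  0: b→1  [1 exit(s)]
  1: a→2  tau→0  [2 exit(s)]
  2: b→2  b→6  [2 exit(s)]
  6: ∅  [deadlock]
Path to 6: b·a·b

Answer: DEADLOCK at state 6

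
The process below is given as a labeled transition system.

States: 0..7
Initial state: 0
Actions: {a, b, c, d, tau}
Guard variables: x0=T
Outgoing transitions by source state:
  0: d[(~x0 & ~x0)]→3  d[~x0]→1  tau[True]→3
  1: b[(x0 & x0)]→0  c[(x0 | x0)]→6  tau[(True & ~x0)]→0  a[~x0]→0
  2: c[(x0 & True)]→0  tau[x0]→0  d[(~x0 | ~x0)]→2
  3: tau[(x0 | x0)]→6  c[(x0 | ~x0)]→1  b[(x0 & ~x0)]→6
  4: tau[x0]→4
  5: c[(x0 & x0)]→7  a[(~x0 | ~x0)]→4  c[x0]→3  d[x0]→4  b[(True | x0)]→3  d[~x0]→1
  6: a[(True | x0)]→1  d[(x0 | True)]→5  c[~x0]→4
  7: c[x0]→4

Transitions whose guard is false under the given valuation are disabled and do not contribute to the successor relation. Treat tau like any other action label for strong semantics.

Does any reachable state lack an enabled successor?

Answer: DEADLOCK-FREE

Trace:
Reach set: {0,1,3,4,5,6,7}
  0: tau→3  [deg 1]
  1: b→0  c→6  [deg 2]
  3: c→1  tau→6  [deg 2]
  4: tau→4  [deg 1]
  5: b→3  c→3  c→7  d→4  [deg 4]
  6: a→1  d→5  [deg 2]
  7: c→4  [deg 1]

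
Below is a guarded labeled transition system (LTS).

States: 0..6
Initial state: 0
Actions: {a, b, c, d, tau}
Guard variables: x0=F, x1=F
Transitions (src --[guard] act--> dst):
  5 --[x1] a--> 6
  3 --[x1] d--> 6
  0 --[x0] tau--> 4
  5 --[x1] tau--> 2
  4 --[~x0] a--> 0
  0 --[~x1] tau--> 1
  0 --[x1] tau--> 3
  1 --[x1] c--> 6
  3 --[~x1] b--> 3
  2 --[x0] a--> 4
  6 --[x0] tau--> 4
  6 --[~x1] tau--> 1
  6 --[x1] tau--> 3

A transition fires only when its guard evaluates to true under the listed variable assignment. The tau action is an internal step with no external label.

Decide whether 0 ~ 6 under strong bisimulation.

Refine partition for ~:
  π0 = {{0,1,2,3,4,5,6}}
  π1 = {{0,6},{1,2,5},{3},{4}}
4 equivalence class(es) (converged in 2)
class of 0: {0,6}; class of 6: {0,6}

Answer: BISIMILAR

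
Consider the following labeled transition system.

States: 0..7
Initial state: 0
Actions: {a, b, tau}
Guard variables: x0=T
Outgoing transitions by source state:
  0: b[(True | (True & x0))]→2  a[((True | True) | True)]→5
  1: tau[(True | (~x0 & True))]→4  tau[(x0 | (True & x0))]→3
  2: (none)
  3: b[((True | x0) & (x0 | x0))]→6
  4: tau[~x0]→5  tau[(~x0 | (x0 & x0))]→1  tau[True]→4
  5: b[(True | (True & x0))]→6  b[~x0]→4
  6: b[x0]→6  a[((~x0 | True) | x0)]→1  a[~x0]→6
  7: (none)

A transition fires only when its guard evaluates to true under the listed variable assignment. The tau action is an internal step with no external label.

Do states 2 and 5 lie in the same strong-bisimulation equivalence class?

Refine partition for ~:
  P[0] = {{0,1,2,3,4,5,6,7}}
  P[1] = {{0,6},{1,4},{2,7},{3,5}}
  P[2] = {{0},{1},{2,7},{3,5},{4},{6}}
6 equivalence class(es) (converged in 3)
2∈{2,7}, 5∈{3,5}

Answer: NOT BISIMILAR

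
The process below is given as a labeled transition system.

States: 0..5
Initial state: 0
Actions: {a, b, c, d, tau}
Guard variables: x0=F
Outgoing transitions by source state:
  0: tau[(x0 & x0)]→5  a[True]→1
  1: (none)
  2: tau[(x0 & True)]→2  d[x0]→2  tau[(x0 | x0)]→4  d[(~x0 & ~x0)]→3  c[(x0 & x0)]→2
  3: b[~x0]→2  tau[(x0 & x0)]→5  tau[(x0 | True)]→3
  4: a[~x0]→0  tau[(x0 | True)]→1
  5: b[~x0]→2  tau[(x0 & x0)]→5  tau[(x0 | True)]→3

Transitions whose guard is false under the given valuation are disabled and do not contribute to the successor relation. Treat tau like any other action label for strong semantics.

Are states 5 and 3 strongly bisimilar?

Answer: BISIMILAR

Analysis:
Compute ~ classes (split until stable):
  round 0: {{0,1,2,3,4,5}}
  round 1: {{0},{1},{2},{3,5},{4}}
Fixed point at round 2; 5 class(es).
class of 5: {3,5}; class of 3: {3,5}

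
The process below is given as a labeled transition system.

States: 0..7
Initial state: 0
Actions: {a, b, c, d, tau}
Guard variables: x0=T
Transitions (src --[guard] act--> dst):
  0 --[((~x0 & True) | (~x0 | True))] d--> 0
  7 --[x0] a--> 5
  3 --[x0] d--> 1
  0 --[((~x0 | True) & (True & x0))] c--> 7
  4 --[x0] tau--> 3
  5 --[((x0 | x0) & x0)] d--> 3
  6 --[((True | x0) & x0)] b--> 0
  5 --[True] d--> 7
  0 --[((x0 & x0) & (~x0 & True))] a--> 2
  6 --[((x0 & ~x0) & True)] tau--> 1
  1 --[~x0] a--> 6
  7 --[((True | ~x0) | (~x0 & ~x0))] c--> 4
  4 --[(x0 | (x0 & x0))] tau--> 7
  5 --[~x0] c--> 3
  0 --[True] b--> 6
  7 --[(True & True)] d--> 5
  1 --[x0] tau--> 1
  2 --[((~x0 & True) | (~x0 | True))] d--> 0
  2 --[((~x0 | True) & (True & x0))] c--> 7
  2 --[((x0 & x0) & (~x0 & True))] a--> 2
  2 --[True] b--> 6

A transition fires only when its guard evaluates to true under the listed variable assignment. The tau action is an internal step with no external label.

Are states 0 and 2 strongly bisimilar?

Compute ~ classes (split until stable):
  round 0: {{0,1,2,3,4,5,6,7}}
  round 1: {{0,2},{1,4},{3,5},{6},{7}}
  round 2: {{0,2},{1},{3},{4},{5},{6},{7}}
Fixed point at round 3; 7 class(es).
[0]={0,2}  [2]={0,2}

Answer: BISIMILAR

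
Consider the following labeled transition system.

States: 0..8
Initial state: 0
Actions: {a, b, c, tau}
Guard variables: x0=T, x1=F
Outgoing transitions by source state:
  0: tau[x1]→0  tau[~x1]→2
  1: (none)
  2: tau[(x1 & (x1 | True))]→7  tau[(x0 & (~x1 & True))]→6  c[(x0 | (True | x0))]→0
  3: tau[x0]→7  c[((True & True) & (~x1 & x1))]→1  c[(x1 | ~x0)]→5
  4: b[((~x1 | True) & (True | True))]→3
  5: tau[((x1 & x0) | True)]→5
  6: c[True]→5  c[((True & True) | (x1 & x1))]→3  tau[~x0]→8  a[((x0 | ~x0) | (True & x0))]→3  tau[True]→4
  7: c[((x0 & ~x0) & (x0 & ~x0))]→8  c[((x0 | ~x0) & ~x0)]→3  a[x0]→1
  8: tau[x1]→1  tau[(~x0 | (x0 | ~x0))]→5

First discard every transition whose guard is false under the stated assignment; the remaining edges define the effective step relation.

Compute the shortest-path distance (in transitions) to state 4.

Layered search for 4:
  depth 0: {0}
  depth 1: {2}
  depth 2: {6}
  depth 3: {3,4,5}
4 enters at depth 3; path tau·tau·tau

Answer: 3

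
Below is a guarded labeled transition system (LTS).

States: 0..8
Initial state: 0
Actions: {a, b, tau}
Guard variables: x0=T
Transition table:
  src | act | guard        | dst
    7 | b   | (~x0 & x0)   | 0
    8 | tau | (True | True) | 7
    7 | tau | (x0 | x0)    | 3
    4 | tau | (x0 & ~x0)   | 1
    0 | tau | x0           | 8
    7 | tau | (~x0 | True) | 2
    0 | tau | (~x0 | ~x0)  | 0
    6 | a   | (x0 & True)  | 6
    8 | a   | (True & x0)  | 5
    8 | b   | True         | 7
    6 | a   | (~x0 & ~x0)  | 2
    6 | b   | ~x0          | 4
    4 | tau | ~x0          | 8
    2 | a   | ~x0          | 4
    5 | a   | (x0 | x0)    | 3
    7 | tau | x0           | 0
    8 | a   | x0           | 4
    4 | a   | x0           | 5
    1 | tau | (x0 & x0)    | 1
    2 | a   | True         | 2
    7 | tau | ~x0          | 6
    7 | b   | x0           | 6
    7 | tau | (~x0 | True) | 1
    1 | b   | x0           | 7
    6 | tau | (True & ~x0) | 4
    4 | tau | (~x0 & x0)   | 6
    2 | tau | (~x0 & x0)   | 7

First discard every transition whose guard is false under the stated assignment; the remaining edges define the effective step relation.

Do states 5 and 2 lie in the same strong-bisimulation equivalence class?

Answer: NOT BISIMILAR

Working:
Refine partition for ~:
  round 0: {{0,1,2,3,4,5,6,7,8}}
  round 1: {{0},{1,7},{2,4,5,6},{3},{8}}
  round 2: {{0},{1},{2,4,6},{3},{5},{7},{8}}
  round 3: {{0},{1},{2,6},{3},{4},{5},{7},{8}}
8 equivalence class(es) (converged in 4)
[5]={5}  [2]={2,6}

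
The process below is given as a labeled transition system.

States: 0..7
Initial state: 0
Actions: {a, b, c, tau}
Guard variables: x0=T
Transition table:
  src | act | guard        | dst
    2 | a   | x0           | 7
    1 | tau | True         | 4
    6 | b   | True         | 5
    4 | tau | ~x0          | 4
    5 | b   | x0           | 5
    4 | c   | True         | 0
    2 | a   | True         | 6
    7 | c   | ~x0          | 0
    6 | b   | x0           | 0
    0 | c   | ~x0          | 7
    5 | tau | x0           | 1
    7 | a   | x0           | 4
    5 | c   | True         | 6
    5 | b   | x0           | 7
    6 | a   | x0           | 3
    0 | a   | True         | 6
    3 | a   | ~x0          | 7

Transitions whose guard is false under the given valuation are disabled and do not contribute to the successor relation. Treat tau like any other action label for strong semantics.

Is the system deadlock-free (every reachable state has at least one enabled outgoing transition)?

Reach set: {0,1,3,4,5,6,7}
  0: a→6  [deg 1]
  1: tau→4  [deg 1]
  3: ∅  [STUCK]
  4: c→0  [deg 1]
  5: b→5  b→7  c→6  tau→1  [deg 4]
  6: a→3  b→0  b→5  [deg 3]
  7: a→4  [deg 1]
witness 3: a·a

Answer: DEADLOCK at state 3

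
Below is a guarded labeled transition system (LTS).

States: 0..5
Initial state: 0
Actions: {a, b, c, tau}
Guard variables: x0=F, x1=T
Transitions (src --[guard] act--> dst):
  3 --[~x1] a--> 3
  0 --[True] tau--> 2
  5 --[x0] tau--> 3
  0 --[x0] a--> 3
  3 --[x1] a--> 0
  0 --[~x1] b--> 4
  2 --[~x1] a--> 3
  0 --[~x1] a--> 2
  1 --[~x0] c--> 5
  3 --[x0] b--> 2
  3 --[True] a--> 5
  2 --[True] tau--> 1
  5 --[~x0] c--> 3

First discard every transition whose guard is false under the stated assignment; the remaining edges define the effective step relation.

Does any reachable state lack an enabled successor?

Reachable = {0,1,2,3,5}
  0: tau→2  [1 exit(s)]
  1: c→5  [1 exit(s)]
  2: tau→1  [1 exit(s)]
  3: a→0  a→5  [2 exit(s)]
  5: c→3  [1 exit(s)]

Answer: DEADLOCK-FREE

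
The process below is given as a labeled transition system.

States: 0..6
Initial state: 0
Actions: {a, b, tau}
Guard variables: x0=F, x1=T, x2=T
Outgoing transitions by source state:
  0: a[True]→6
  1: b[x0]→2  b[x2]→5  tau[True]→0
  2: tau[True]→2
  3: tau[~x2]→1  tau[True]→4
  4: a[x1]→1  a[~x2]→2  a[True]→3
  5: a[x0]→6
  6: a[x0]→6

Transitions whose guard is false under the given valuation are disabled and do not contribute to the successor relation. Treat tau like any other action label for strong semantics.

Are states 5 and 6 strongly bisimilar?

Compute ~ classes (split until stable):
  P[0] = {{0,1,2,3,4,5,6}}
  P[1] = {{0,4},{1},{2,3},{5,6}}
  P[2] = {{0},{1},{2},{3},{4},{5,6}}
6 equivalence class(es) (converged in 3)
[5]={5,6}  [6]={5,6}

Answer: BISIMILAR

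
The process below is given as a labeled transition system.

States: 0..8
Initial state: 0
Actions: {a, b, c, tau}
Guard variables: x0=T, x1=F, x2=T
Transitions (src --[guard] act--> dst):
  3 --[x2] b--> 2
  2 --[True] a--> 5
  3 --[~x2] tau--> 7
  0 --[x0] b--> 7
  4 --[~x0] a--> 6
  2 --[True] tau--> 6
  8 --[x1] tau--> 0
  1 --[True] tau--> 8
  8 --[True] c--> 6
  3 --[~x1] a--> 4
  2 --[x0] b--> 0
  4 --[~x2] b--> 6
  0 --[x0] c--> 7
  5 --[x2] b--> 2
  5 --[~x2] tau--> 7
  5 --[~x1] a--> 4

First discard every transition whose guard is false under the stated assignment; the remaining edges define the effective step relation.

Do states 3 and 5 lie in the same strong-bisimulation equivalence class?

Compute ~ classes (split until stable):
  round 0: {{0,1,2,3,4,5,6,7,8}}
  round 1: {{0},{1},{2},{3,5},{4,6,7},{8}}
6 equivalence class(es) (converged in 2)
3∈{3,5}, 5∈{3,5}

Answer: BISIMILAR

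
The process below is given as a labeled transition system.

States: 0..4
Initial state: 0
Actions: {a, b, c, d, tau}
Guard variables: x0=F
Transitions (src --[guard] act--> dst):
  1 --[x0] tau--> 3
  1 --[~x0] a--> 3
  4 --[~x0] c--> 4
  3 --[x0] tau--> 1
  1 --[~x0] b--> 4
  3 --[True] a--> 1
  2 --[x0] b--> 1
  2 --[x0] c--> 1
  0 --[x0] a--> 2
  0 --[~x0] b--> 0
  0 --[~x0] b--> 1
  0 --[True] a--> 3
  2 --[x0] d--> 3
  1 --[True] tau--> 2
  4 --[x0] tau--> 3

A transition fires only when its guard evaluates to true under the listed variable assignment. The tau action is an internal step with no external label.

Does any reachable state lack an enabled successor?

R = {0,1,2,3,4}
  0: a→3  b→0  b→1  [3 out]
  1: a→3  b→4  tau→2  [3 out]
  2: ∅  [no exit]
  3: a→1  [1 out]
  4: c→4  [1 out]
Path to 2: b·tau

Answer: DEADLOCK at state 2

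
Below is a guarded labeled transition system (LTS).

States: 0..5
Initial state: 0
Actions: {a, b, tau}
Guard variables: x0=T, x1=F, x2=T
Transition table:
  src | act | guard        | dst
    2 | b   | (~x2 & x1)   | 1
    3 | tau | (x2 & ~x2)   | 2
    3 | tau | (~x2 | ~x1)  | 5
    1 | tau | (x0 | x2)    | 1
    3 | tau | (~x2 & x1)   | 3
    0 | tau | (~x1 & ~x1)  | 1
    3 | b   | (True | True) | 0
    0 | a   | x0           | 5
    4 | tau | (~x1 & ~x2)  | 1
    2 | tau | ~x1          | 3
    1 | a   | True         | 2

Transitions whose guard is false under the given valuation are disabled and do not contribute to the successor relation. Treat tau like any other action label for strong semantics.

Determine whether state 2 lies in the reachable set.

Answer: REACHABLE

Working:
7 transition(s) survive guard evaluation.
depth 0: {0}
depth 1: {1,5}  cumulative {0,1,5}
depth 2: {2}  cumulative {0,1,2,5}
depth 3: {3}  cumulative {0,1,2,3,5}
Reach set: {0,1,2,3,5}
trace reaching 2: tau·a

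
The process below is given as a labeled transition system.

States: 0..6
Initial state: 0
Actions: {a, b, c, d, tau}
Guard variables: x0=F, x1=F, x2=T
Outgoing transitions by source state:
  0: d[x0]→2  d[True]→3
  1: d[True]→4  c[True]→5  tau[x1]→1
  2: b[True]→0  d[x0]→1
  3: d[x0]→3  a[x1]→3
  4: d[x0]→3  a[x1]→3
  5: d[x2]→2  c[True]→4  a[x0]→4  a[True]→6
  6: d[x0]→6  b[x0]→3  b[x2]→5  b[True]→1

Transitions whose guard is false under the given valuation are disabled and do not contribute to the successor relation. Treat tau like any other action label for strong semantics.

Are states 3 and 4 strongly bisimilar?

Bisimulation quotient by refinement:
  π0 = {{0,1,2,3,4,5,6}}
  π1 = {{0},{1},{2,6},{3,4},{5}}
  π2 = {{0},{1},{2},{3,4},{5},{6}}
6 equivalence class(es) (converged in 3)
3∈{3,4}, 4∈{3,4}

Answer: BISIMILAR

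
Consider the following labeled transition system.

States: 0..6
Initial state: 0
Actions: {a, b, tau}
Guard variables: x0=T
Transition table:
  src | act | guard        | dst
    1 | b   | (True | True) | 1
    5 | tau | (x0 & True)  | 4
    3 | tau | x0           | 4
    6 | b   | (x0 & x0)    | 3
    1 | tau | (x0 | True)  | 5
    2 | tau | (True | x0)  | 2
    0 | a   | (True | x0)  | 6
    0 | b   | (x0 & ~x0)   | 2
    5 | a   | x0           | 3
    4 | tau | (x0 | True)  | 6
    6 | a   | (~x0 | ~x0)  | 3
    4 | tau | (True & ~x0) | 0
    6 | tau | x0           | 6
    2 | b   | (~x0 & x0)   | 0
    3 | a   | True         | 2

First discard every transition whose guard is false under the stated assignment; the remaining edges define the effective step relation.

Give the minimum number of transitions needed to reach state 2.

BFS to 2:
  Layer 0: {0}
  Layer 1: {6}
  Layer 2: {3}
  Layer 3: {2,4}
first hit 2 at d=3 via a·b·a

Answer: 3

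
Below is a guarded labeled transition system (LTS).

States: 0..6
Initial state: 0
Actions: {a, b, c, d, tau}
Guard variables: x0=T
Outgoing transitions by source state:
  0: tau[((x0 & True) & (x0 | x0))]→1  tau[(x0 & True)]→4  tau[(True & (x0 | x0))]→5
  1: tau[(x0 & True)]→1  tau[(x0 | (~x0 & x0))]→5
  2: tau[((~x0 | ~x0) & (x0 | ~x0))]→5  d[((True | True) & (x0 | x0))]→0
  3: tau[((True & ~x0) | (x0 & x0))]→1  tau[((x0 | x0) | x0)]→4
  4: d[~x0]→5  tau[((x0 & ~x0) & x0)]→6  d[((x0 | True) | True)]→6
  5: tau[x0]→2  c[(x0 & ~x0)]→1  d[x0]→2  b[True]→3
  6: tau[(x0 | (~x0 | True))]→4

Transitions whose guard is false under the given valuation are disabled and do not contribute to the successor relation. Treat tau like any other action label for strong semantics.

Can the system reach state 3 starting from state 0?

Answer: REACHABLE

Trace:
After dropping false guards: 13 live edges.
Layer 0: {0}
Layer 1: {1,4,5}  cumulative {0,1,4,5}
Layer 2: {2,3,6}  cumulative {0,1,2,3,4,5,6}
R = {0,1,2,3,4,5,6}
Path to 3: tau·b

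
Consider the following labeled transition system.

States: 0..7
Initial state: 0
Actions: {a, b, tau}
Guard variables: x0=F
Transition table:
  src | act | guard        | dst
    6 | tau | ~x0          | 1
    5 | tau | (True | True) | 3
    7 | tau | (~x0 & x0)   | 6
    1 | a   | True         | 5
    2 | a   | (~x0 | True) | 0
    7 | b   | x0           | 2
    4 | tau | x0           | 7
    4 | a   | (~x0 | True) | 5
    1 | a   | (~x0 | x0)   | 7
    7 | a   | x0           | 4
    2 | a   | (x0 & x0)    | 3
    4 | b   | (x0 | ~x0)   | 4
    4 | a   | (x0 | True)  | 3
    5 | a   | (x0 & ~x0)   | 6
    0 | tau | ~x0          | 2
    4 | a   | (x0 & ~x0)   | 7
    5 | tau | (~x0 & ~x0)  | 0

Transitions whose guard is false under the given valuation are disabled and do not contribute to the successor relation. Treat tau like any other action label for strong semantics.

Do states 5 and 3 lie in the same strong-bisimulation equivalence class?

Answer: NOT BISIMILAR

Analysis:
Bisimulation quotient by refinement:
  π0 = {{0,1,2,3,4,5,6,7}}
  π1 = {{0,5,6},{1,2},{3,7},{4}}
  π2 = {{0,6},{1},{2},{3,7},{4},{5}}
  π3 = {{0},{1},{2},{3,7},{4},{5},{6}}
7 equivalence class(es) (converged in 4)
5∈{5}, 3∈{3,7}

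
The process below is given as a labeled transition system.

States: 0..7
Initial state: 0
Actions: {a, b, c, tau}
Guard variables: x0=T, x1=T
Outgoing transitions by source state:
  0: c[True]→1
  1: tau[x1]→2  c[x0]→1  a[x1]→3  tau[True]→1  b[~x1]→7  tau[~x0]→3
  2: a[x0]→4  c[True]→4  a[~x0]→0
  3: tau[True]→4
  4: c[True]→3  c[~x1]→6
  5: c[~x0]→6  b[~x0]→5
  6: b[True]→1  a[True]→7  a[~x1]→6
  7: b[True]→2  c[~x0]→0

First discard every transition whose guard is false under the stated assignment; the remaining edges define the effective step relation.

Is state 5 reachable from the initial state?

After dropping false guards: 12 live edges.
depth 0: {0}
depth 1: {1}  total {0,1}
depth 2: {2,3}  total {0,1,2,3}
depth 3: {4}  total {0,1,2,3,4}
R = {0,1,2,3,4}

Answer: UNREACHABLE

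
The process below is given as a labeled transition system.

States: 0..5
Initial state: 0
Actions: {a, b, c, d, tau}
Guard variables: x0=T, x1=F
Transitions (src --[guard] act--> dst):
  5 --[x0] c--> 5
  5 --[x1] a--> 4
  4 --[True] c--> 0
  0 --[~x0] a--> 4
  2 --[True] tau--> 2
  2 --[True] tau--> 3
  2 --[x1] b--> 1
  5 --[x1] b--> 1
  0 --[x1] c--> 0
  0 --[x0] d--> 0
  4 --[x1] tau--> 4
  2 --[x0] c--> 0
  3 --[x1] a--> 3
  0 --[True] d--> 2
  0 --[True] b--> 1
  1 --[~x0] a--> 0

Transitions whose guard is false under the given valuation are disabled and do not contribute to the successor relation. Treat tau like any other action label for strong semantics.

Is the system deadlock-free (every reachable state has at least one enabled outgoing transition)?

Reach set: {0,1,2,3}
  0: b→1  d→0  d→2  [deg 3]
  1: ∅  [no exit]
  2: c→0  tau→2  tau→3  [deg 3]
  3: ∅  [no exit]
Path to 1: b

Answer: DEADLOCK at state 1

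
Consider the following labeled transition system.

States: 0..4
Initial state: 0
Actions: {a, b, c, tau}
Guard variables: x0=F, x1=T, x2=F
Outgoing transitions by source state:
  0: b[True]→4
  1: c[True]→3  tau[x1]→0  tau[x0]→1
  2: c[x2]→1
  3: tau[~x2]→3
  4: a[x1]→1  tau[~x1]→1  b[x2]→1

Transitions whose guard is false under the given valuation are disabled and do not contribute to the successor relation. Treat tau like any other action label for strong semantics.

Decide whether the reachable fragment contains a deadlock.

Answer: DEADLOCK-FREE

Trace:
Reach set: {0,1,3,4}
  0: b→4  [deg 1]
  1: c→3  tau→0  [deg 2]
  3: tau→3  [deg 1]
  4: a→1  [deg 1]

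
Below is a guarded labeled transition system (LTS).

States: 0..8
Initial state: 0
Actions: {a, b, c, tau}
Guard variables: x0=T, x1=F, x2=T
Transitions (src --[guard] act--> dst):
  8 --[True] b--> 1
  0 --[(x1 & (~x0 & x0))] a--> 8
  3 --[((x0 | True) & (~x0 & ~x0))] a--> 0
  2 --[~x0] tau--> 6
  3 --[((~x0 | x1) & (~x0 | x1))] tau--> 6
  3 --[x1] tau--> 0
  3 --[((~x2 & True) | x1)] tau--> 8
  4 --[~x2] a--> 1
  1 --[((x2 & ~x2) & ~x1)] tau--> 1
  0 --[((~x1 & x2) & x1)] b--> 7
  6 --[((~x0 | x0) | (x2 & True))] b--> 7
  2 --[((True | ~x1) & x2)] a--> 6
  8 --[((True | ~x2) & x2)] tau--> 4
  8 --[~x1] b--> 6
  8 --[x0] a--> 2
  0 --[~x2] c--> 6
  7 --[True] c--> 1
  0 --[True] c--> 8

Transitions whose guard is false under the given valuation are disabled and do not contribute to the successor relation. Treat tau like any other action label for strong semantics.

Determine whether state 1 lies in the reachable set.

8 transition(s) survive guard evaluation.
Layer 0: {0}
Layer 1: {8}  now seen {0,8}
Layer 2: {1,2,4,6}  now seen {0,1,2,4,6,8}
Layer 3: {7}  now seen {0,1,2,4,6,7,8}
R = {0,1,2,4,6,7,8}
witness 1: c·b

Answer: REACHABLE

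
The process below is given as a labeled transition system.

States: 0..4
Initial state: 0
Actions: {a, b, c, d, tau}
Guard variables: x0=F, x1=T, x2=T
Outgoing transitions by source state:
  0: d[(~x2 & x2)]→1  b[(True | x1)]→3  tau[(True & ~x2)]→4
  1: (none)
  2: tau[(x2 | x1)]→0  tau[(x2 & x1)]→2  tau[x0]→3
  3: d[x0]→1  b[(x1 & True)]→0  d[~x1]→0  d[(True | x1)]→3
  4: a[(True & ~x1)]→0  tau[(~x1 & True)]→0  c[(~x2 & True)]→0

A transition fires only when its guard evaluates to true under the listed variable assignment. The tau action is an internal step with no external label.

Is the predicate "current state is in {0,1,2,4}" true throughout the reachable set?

Inv-set: {0,1,2,4}
Reach set: {0,3}
  0: safe
  3: outside
reach 3 via b — violates

Answer: INVARIANT VIOLATED at state 3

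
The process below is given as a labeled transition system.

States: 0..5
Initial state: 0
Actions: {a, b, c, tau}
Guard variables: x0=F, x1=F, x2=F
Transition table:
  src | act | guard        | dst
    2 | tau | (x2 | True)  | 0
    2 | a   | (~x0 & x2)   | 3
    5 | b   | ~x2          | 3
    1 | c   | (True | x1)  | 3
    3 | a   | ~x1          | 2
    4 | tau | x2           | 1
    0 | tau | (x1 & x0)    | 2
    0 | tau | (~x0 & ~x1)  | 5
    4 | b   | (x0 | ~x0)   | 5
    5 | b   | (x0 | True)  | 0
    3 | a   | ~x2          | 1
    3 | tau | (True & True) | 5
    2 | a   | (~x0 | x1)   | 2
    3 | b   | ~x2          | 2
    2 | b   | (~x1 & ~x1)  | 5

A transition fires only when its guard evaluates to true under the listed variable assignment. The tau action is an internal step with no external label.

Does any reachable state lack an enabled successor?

Reachable = {0,1,2,3,5}
  0: tau→5  [1 out]
  1: c→3  [1 out]
  2: a→2  b→5  tau→0  [3 out]
  3: a→1  a→2  b→2  tau→5  [4 out]
  5: b→0  b→3  [2 out]

Answer: DEADLOCK-FREE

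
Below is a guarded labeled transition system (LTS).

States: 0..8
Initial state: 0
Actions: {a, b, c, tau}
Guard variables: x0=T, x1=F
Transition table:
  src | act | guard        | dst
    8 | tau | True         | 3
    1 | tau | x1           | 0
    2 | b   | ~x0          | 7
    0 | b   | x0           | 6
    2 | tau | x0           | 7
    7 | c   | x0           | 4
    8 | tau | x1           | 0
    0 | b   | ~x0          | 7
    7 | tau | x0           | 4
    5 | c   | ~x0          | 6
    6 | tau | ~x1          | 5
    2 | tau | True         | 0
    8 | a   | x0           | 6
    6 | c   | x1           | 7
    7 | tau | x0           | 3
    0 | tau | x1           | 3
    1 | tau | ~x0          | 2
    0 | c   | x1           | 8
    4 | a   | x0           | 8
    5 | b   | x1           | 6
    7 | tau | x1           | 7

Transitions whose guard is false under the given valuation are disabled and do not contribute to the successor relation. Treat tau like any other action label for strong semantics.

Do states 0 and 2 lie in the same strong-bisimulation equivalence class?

Answer: NOT BISIMILAR

Working:
Refine partition for ~:
  π0 = {{0,1,2,3,4,5,6,7,8}}
  π1 = {{0},{1,3,5},{2,6},{4},{7},{8}}
  π2 = {{0},{1,3,5},{2},{4},{6},{7},{8}}
Fixed point at round 3; 7 class(es).
0∈{0}, 2∈{2}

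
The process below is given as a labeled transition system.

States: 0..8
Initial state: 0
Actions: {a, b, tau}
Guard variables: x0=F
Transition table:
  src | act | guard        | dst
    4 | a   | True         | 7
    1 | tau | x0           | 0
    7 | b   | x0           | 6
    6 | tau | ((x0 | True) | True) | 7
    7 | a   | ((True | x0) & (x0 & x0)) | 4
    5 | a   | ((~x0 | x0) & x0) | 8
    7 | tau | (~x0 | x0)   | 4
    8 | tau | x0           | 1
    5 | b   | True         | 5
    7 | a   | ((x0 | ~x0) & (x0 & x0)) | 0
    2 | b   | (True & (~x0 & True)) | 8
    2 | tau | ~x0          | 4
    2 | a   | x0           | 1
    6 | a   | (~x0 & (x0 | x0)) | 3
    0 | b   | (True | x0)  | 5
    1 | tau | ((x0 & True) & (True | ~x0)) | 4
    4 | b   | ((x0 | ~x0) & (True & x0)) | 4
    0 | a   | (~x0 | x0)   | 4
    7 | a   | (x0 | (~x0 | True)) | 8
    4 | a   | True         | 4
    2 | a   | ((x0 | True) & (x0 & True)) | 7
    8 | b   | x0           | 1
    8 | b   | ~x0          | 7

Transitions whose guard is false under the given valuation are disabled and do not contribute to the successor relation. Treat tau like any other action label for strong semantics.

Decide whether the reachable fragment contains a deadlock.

Answer: DEADLOCK-FREE

Trace:
Reach set: {0,4,5,7,8}
  0: a→4  b→5  [deg 2]
  4: a→4  a→7  [deg 2]
  5: b→5  [deg 1]
  7: a→8  tau→4  [deg 2]
  8: b→7  [deg 1]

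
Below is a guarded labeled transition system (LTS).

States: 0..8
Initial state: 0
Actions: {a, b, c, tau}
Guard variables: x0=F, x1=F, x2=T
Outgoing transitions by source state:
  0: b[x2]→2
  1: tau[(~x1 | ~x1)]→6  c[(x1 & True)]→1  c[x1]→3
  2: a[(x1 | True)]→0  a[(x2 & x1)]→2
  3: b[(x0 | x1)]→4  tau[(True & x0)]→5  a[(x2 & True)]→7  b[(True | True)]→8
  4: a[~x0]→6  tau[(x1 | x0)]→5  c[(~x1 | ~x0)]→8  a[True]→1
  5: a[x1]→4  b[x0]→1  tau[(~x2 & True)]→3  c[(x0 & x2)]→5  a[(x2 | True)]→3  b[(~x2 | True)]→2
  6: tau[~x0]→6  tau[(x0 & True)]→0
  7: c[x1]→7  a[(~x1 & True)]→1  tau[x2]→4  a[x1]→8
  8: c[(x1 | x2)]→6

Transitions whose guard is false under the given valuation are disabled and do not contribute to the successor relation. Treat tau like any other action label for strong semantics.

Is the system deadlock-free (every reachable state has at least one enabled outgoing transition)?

Answer: DEADLOCK-FREE

Trace:
Reachable = {0,2}
  0: b→2  [1 out]
  2: a→0  [1 out]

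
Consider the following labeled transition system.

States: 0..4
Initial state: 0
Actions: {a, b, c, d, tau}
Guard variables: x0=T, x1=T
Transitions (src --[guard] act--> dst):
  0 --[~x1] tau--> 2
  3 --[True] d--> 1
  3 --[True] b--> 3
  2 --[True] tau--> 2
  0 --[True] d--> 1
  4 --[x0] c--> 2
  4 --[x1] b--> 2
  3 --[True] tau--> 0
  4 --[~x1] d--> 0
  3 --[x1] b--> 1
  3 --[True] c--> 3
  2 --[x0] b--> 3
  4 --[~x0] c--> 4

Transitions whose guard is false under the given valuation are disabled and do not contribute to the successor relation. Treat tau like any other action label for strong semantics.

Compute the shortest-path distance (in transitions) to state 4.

Answer: UNREACHABLE

Working:
Breadth-first toward 4:
  L0 = {0}
  L1 = {1}
4 never appears.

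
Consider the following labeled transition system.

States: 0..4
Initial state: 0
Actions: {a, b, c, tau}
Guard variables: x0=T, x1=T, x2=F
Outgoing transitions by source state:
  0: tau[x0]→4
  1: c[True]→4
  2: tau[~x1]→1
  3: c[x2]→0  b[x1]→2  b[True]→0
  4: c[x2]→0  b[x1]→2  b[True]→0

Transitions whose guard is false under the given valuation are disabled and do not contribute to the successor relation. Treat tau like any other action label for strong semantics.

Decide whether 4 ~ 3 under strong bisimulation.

Bisimulation quotient by refinement:
  round 0: {{0,1,2,3,4}}
  round 1: {{0},{1},{2},{3,4}}
stable after 2 split(s): 4 block(s)
[4]={3,4}  [3]={3,4}

Answer: BISIMILAR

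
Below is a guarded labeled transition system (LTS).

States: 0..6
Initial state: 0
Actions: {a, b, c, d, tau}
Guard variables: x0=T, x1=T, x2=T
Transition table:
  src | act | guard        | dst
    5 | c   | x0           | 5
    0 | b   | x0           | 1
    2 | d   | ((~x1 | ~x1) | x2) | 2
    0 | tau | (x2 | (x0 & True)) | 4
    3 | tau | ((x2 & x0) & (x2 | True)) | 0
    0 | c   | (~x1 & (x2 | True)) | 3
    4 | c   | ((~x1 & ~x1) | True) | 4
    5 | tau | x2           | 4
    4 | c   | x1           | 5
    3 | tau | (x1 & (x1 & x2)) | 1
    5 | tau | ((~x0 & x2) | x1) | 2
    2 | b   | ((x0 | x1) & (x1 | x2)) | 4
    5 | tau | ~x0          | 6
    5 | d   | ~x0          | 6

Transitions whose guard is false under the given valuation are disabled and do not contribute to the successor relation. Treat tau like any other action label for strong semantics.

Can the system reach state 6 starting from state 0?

After dropping false guards: 11 live edges.
depth 0: {0}
depth 1: {1,4}  cumulative {0,1,4}
depth 2: {5}  cumulative {0,1,4,5}
depth 3: {2}  cumulative {0,1,2,4,5}
R = {0,1,2,4,5}

Answer: UNREACHABLE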